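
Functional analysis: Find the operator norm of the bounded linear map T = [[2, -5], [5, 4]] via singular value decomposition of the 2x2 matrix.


A^T A = [[29, 10], [10, 41]]
trace(A^T A) = 70, det(A^T A) = 1089
discriminant = 70^2 - 4*1089 = 544
Largest eigenvalue of A^T A = (trace + sqrt(disc))/2 = 46.6619
||T|| = sqrt(46.6619) = 6.8310

6.8310


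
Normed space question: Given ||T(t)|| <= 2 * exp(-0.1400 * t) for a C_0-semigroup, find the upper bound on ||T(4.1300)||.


||T(4.1300)|| <= 2 * exp(-0.1400 * 4.1300)
= 2 * exp(-0.5782)
= 2 * 0.5609
= 1.1218

1.1218


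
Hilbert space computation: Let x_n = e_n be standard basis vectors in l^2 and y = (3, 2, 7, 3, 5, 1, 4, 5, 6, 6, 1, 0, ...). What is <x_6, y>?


x_6 = e_6 is the standard basis vector with 1 in position 6.
<x_6, y> = y_6 = 1
As n -> infinity, <x_n, y> -> 0, confirming weak convergence of (x_n) to 0.

1


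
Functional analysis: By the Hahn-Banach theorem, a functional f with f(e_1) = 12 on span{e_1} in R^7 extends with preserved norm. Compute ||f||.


The norm of f is given by ||f|| = sup_{||x||=1} |f(x)|.
On span{e_1}, ||e_1|| = 1, so ||f|| = |f(e_1)| / ||e_1||
= |12| / 1 = 12.0000

12.0000


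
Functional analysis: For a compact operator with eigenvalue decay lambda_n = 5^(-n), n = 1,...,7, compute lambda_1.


The eigenvalue formula gives lambda_1 = 1/5^1
= 1/5
= 0.2000

0.2000


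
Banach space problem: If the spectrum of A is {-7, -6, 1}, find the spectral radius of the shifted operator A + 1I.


Spectrum of A + 1I = {-6, -5, 2}
Spectral radius = max |lambda| over the shifted spectrum
= max(6, 5, 2) = 6

6


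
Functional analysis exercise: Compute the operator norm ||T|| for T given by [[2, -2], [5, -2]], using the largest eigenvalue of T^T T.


A^T A = [[29, -14], [-14, 8]]
trace(A^T A) = 37, det(A^T A) = 36
discriminant = 37^2 - 4*36 = 1225
Largest eigenvalue of A^T A = (trace + sqrt(disc))/2 = 36.0000
||T|| = sqrt(36.0000) = 6.0000

6.0000


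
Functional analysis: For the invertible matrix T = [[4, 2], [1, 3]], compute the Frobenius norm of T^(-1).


det(T) = 4*3 - 2*1 = 10
T^(-1) = (1/10) * [[3, -2], [-1, 4]] = [[0.3000, -0.2000], [-0.1000, 0.4000]]
||T^(-1)||_F^2 = 0.3000^2 + (-0.2000)^2 + (-0.1000)^2 + 0.4000^2 = 0.3000
||T^(-1)||_F = sqrt(0.3000) = 0.5477

0.5477


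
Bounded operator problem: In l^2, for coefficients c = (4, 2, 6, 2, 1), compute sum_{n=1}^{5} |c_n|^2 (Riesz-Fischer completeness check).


sum |c_n|^2 = 4^2 + 2^2 + 6^2 + 2^2 + 1^2
= 16 + 4 + 36 + 4 + 1
= 61

61


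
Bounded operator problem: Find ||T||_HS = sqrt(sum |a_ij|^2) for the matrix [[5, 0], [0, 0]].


The Hilbert-Schmidt norm is sqrt(sum of squares of all entries).
Sum of squares = 5^2 + 0^2 + 0^2 + 0^2
= 25 + 0 + 0 + 0 = 25
||T||_HS = sqrt(25) = 5.0000

5.0000


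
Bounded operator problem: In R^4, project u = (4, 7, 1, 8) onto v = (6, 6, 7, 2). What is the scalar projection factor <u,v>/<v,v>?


Computing <u,v> = 4*6 + 7*6 + 1*7 + 8*2 = 89
Computing <v,v> = 6^2 + 6^2 + 7^2 + 2^2 = 125
Projection coefficient = 89/125 = 0.7120

0.7120


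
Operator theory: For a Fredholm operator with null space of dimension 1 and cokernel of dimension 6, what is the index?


The Fredholm index is defined as ind(T) = dim(ker T) - dim(coker T)
= 1 - 6
= -5

-5


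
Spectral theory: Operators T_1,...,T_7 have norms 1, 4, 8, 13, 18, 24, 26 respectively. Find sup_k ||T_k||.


By the Uniform Boundedness Principle, the supremum of norms is finite.
sup_k ||T_k|| = max(1, 4, 8, 13, 18, 24, 26) = 26

26


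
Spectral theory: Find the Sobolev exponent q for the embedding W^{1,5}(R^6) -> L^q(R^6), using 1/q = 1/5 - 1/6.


Using the Sobolev embedding formula: 1/q = 1/p - k/n
1/q = 1/5 - 1/6 = 1/30
q = 1/(1/30) = 30

30.0000


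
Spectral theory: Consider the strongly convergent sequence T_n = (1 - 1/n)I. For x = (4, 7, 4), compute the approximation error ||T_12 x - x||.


T_12 x - x = (1 - 1/12)x - x = -x/12
||x|| = sqrt(81) = 9.0000
||T_12 x - x|| = ||x||/12 = 9.0000/12 = 0.7500

0.7500


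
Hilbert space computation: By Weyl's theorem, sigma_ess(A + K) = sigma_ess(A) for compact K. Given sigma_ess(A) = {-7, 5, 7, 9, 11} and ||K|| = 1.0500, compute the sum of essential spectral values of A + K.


By Weyl's theorem, the essential spectrum is invariant under compact perturbations.
sigma_ess(A + K) = sigma_ess(A) = {-7, 5, 7, 9, 11}
Sum = -7 + 5 + 7 + 9 + 11 = 25

25


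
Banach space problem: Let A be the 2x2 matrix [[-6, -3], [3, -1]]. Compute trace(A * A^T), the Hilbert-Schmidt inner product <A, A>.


trace(A * A^T) = sum of squares of all entries
= (-6)^2 + (-3)^2 + 3^2 + (-1)^2
= 36 + 9 + 9 + 1
= 55

55


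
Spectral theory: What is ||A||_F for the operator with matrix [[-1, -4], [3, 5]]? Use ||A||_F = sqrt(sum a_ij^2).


||A||_F^2 = sum a_ij^2
= (-1)^2 + (-4)^2 + 3^2 + 5^2
= 1 + 16 + 9 + 25 = 51
||A||_F = sqrt(51) = 7.1414

7.1414


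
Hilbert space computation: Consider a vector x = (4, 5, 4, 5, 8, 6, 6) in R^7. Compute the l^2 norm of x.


The l^2 norm = (sum |x_i|^2)^(1/2)
Sum of 2th powers = 16 + 25 + 16 + 25 + 64 + 36 + 36 = 218
||x||_2 = (218)^(1/2) = 14.7648

14.7648


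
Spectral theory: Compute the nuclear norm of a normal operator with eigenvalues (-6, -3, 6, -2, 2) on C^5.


For a normal operator, singular values equal |eigenvalues|.
Trace norm = sum |lambda_i| = 6 + 3 + 6 + 2 + 2
= 19

19


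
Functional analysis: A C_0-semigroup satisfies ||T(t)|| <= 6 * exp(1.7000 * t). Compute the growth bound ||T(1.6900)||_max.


||T(1.6900)|| <= 6 * exp(1.7000 * 1.6900)
= 6 * exp(2.8730)
= 6 * 17.6900
= 106.1401

106.1401


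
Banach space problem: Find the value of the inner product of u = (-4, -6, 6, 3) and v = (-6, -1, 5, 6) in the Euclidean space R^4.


Computing the standard inner product <u, v> = sum u_i * v_i
= -4*-6 + -6*-1 + 6*5 + 3*6
= 24 + 6 + 30 + 18
= 78

78


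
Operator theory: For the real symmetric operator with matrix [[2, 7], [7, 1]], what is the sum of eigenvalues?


For a self-adjoint (symmetric) matrix, the eigenvalues are real.
The sum of eigenvalues equals the trace of the matrix.
trace = 2 + 1 = 3

3


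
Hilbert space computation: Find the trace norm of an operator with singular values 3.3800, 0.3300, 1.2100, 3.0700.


The nuclear norm is the sum of all singular values.
||T||_1 = 3.3800 + 0.3300 + 1.2100 + 3.0700
= 7.9900

7.9900


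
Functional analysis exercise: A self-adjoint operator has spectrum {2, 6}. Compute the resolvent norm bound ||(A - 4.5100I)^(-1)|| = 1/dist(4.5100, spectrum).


dist(4.5100, {2, 6}) = min(|4.5100 - 2|, |4.5100 - 6|)
= min(2.5100, 1.4900) = 1.4900
Resolvent bound = 1/1.4900 = 0.6711

0.6711


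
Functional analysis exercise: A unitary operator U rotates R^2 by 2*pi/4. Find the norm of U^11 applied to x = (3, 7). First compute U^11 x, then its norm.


U is a rotation by theta = 2*pi/4
U^11 = rotation by 11*theta = 22*pi/4 = 6*pi/4 (mod 2*pi)
cos(6*pi/4) = 0.0000, sin(6*pi/4) = -1.0000
U^11 x = (0.0000 * 3 - -1.0000 * 7, -1.0000 * 3 + 0.0000 * 7)
= (7.0000, -3.0000)
||U^11 x|| = sqrt(7.0000^2 + (-3.0000)^2) = sqrt(58.0000) = 7.6158

7.6158


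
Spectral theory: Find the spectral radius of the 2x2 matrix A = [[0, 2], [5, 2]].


For a 2x2 matrix, eigenvalues satisfy lambda^2 - (trace)*lambda + det = 0
trace = 0 + 2 = 2
det = 0*2 - 2*5 = -10
discriminant = 2^2 - 4*(-10) = 44
spectral radius = max |eigenvalue| = 4.3166

4.3166


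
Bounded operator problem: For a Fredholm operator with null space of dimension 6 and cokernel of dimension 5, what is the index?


The Fredholm index is defined as ind(T) = dim(ker T) - dim(coker T)
= 6 - 5
= 1

1


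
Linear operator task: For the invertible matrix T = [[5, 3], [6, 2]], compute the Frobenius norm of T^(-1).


det(T) = 5*2 - 3*6 = -8
T^(-1) = (1/-8) * [[2, -3], [-6, 5]] = [[-0.2500, 0.3750], [0.7500, -0.6250]]
||T^(-1)||_F^2 = (-0.2500)^2 + 0.3750^2 + 0.7500^2 + (-0.6250)^2 = 1.1562
||T^(-1)||_F = sqrt(1.1562) = 1.0753

1.0753


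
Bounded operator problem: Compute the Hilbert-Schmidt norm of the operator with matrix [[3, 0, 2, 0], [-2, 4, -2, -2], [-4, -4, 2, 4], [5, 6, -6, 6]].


The Hilbert-Schmidt norm is sqrt(sum of squares of all entries).
Sum of squares = 3^2 + 0^2 + 2^2 + 0^2 + (-2)^2 + 4^2 + (-2)^2 + (-2)^2 + (-4)^2 + (-4)^2 + 2^2 + 4^2 + 5^2 + 6^2 + (-6)^2 + 6^2
= 9 + 0 + 4 + 0 + 4 + 16 + 4 + 4 + 16 + 16 + 4 + 16 + 25 + 36 + 36 + 36 = 226
||T||_HS = sqrt(226) = 15.0333

15.0333


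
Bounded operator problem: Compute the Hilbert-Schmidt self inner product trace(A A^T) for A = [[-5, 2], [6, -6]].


trace(A * A^T) = sum of squares of all entries
= (-5)^2 + 2^2 + 6^2 + (-6)^2
= 25 + 4 + 36 + 36
= 101

101


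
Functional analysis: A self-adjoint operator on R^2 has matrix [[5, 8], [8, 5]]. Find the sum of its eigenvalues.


For a self-adjoint (symmetric) matrix, the eigenvalues are real.
The sum of eigenvalues equals the trace of the matrix.
trace = 5 + 5 = 10

10


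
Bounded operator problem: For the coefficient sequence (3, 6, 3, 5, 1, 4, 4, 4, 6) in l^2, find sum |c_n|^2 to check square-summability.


sum |c_n|^2 = 3^2 + 6^2 + 3^2 + 5^2 + 1^2 + 4^2 + 4^2 + 4^2 + 6^2
= 9 + 36 + 9 + 25 + 1 + 16 + 16 + 16 + 36
= 164

164


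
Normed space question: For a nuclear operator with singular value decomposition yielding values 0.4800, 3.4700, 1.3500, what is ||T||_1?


The nuclear norm is the sum of all singular values.
||T||_1 = 0.4800 + 3.4700 + 1.3500
= 5.3000

5.3000


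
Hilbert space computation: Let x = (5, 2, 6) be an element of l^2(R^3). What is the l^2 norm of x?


The l^2 norm = (sum |x_i|^2)^(1/2)
Sum of 2th powers = 25 + 4 + 36 = 65
||x||_2 = (65)^(1/2) = 8.0623

8.0623


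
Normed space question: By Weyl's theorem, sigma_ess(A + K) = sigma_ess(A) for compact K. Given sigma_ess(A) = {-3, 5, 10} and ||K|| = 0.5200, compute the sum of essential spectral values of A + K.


By Weyl's theorem, the essential spectrum is invariant under compact perturbations.
sigma_ess(A + K) = sigma_ess(A) = {-3, 5, 10}
Sum = -3 + 5 + 10 = 12

12


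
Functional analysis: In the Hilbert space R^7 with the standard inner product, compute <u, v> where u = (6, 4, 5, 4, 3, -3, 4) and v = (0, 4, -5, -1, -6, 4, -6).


Computing the standard inner product <u, v> = sum u_i * v_i
= 6*0 + 4*4 + 5*-5 + 4*-1 + 3*-6 + -3*4 + 4*-6
= 0 + 16 + -25 + -4 + -18 + -12 + -24
= -67

-67


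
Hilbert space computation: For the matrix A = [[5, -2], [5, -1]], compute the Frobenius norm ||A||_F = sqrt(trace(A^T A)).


||A||_F^2 = sum a_ij^2
= 5^2 + (-2)^2 + 5^2 + (-1)^2
= 25 + 4 + 25 + 1 = 55
||A||_F = sqrt(55) = 7.4162

7.4162


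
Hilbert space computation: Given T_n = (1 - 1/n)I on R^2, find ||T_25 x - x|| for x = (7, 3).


T_25 x - x = (1 - 1/25)x - x = -x/25
||x|| = sqrt(58) = 7.6158
||T_25 x - x|| = ||x||/25 = 7.6158/25 = 0.3046

0.3046


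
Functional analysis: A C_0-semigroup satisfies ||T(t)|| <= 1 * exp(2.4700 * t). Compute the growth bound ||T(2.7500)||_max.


||T(2.7500)|| <= 1 * exp(2.4700 * 2.7500)
= 1 * exp(6.7925)
= 1 * 891.1386
= 891.1386

891.1386


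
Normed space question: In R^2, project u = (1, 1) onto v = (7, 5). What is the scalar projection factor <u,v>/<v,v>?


Computing <u,v> = 1*7 + 1*5 = 12
Computing <v,v> = 7^2 + 5^2 = 74
Projection coefficient = 12/74 = 0.1622

0.1622


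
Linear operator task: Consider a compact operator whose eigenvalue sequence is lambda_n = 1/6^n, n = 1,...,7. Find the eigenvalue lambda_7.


The eigenvalue formula gives lambda_7 = 1/6^7
= 1/279936
= 3.5722e-06

3.5722e-06


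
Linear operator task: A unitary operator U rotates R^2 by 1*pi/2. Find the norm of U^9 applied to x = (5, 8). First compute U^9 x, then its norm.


U is a rotation by theta = 1*pi/2
U^9 = rotation by 9*theta = 9*pi/2 = 1*pi/2 (mod 2*pi)
cos(1*pi/2) = 0.0000, sin(1*pi/2) = 1.0000
U^9 x = (0.0000 * 5 - 1.0000 * 8, 1.0000 * 5 + 0.0000 * 8)
= (-8.0000, 5.0000)
||U^9 x|| = sqrt((-8.0000)^2 + 5.0000^2) = sqrt(89.0000) = 9.4340

9.4340


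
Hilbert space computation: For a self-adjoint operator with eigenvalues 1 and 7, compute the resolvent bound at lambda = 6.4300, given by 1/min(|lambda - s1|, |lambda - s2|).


dist(6.4300, {1, 7}) = min(|6.4300 - 1|, |6.4300 - 7|)
= min(5.4300, 0.5700) = 0.5700
Resolvent bound = 1/0.5700 = 1.7544

1.7544


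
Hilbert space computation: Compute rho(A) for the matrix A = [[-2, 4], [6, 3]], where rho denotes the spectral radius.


For a 2x2 matrix, eigenvalues satisfy lambda^2 - (trace)*lambda + det = 0
trace = -2 + 3 = 1
det = -2*3 - 4*6 = -30
discriminant = 1^2 - 4*(-30) = 121
spectral radius = max |eigenvalue| = 6.0000

6.0000


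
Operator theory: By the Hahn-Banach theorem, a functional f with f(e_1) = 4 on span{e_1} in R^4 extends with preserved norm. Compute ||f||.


The norm of f is given by ||f|| = sup_{||x||=1} |f(x)|.
On span{e_1}, ||e_1|| = 1, so ||f|| = |f(e_1)| / ||e_1||
= |4| / 1 = 4.0000

4.0000


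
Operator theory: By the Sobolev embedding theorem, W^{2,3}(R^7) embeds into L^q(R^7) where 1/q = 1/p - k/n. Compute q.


Using the Sobolev embedding formula: 1/q = 1/p - k/n
1/q = 1/3 - 2/7 = 1/21
q = 1/(1/21) = 21

21.0000


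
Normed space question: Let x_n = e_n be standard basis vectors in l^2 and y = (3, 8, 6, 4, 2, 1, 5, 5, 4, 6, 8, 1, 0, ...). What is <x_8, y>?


x_8 = e_8 is the standard basis vector with 1 in position 8.
<x_8, y> = y_8 = 5
As n -> infinity, <x_n, y> -> 0, confirming weak convergence of (x_n) to 0.

5


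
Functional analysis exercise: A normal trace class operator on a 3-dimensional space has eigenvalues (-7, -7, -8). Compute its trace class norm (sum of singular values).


For a normal operator, singular values equal |eigenvalues|.
Trace norm = sum |lambda_i| = 7 + 7 + 8
= 22

22


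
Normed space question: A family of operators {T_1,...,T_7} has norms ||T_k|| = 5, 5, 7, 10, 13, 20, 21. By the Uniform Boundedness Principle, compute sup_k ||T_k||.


By the Uniform Boundedness Principle, the supremum of norms is finite.
sup_k ||T_k|| = max(5, 5, 7, 10, 13, 20, 21) = 21

21


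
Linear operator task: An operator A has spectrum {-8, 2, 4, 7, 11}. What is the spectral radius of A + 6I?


Spectrum of A + 6I = {-2, 8, 10, 13, 17}
Spectral radius = max |lambda| over the shifted spectrum
= max(2, 8, 10, 13, 17) = 17

17


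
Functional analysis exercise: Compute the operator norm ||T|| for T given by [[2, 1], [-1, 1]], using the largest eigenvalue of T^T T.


A^T A = [[5, 1], [1, 2]]
trace(A^T A) = 7, det(A^T A) = 9
discriminant = 7^2 - 4*9 = 13
Largest eigenvalue of A^T A = (trace + sqrt(disc))/2 = 5.3028
||T|| = sqrt(5.3028) = 2.3028

2.3028


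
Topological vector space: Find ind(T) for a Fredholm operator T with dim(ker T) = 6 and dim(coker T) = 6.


The Fredholm index is defined as ind(T) = dim(ker T) - dim(coker T)
= 6 - 6
= 0

0


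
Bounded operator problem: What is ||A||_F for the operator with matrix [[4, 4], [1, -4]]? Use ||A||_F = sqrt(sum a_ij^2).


||A||_F^2 = sum a_ij^2
= 4^2 + 4^2 + 1^2 + (-4)^2
= 16 + 16 + 1 + 16 = 49
||A||_F = sqrt(49) = 7.0000

7.0000


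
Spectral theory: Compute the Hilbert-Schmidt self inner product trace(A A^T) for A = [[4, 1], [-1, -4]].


trace(A * A^T) = sum of squares of all entries
= 4^2 + 1^2 + (-1)^2 + (-4)^2
= 16 + 1 + 1 + 16
= 34

34


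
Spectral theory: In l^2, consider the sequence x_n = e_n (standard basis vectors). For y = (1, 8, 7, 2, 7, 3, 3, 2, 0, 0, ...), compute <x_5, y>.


x_5 = e_5 is the standard basis vector with 1 in position 5.
<x_5, y> = y_5 = 7
As n -> infinity, <x_n, y> -> 0, confirming weak convergence of (x_n) to 0.

7


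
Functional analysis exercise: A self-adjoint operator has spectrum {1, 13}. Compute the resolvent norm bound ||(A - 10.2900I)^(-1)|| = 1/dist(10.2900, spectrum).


dist(10.2900, {1, 13}) = min(|10.2900 - 1|, |10.2900 - 13|)
= min(9.2900, 2.7100) = 2.7100
Resolvent bound = 1/2.7100 = 0.3690

0.3690


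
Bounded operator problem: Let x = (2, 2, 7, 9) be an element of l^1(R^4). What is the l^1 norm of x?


The l^1 norm equals the sum of absolute values of all components.
||x||_1 = 2 + 2 + 7 + 9
= 20

20.0000


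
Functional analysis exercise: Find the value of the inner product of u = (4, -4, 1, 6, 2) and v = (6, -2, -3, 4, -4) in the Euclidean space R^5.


Computing the standard inner product <u, v> = sum u_i * v_i
= 4*6 + -4*-2 + 1*-3 + 6*4 + 2*-4
= 24 + 8 + -3 + 24 + -8
= 45

45


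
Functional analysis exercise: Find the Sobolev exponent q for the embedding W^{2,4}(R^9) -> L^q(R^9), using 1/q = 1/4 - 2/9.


Using the Sobolev embedding formula: 1/q = 1/p - k/n
1/q = 1/4 - 2/9 = 1/36
q = 1/(1/36) = 36

36.0000


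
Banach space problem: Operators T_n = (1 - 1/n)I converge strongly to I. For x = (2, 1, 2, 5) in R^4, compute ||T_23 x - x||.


T_23 x - x = (1 - 1/23)x - x = -x/23
||x|| = sqrt(34) = 5.8310
||T_23 x - x|| = ||x||/23 = 5.8310/23 = 0.2535

0.2535


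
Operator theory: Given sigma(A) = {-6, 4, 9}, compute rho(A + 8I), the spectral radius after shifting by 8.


Spectrum of A + 8I = {2, 12, 17}
Spectral radius = max |lambda| over the shifted spectrum
= max(2, 12, 17) = 17

17


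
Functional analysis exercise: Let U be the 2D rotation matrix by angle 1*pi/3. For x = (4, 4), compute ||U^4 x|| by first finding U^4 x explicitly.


U is a rotation by theta = 1*pi/3
U^4 = rotation by 4*theta = 4*pi/3
cos(4*pi/3) = -0.5000, sin(4*pi/3) = -0.8660
U^4 x = (-0.5000 * 4 - -0.8660 * 4, -0.8660 * 4 + -0.5000 * 4)
= (1.4641, -5.4641)
||U^4 x|| = sqrt(1.4641^2 + (-5.4641)^2) = sqrt(32.0000) = 5.6569

5.6569


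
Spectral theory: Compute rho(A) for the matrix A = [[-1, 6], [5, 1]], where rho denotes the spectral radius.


For a 2x2 matrix, eigenvalues satisfy lambda^2 - (trace)*lambda + det = 0
trace = -1 + 1 = 0
det = -1*1 - 6*5 = -31
discriminant = 0^2 - 4*(-31) = 124
spectral radius = max |eigenvalue| = 5.5678

5.5678


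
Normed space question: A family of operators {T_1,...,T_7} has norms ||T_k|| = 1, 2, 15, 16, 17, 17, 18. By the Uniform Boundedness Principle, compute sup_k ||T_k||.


By the Uniform Boundedness Principle, the supremum of norms is finite.
sup_k ||T_k|| = max(1, 2, 15, 16, 17, 17, 18) = 18

18


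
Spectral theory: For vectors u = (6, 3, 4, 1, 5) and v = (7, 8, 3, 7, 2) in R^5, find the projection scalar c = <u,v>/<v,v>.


Computing <u,v> = 6*7 + 3*8 + 4*3 + 1*7 + 5*2 = 95
Computing <v,v> = 7^2 + 8^2 + 3^2 + 7^2 + 2^2 = 175
Projection coefficient = 95/175 = 0.5429

0.5429


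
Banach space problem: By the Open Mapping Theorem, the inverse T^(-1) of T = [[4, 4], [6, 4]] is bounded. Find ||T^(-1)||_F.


det(T) = 4*4 - 4*6 = -8
T^(-1) = (1/-8) * [[4, -4], [-6, 4]] = [[-0.5000, 0.5000], [0.7500, -0.5000]]
||T^(-1)||_F^2 = (-0.5000)^2 + 0.5000^2 + 0.7500^2 + (-0.5000)^2 = 1.3125
||T^(-1)||_F = sqrt(1.3125) = 1.1456

1.1456


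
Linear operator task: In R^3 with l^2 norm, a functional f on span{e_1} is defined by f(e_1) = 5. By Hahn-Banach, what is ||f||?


The norm of f is given by ||f|| = sup_{||x||=1} |f(x)|.
On span{e_1}, ||e_1|| = 1, so ||f|| = |f(e_1)| / ||e_1||
= |5| / 1 = 5.0000

5.0000


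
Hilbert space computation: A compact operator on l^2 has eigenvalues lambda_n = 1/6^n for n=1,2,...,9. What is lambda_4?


The eigenvalue formula gives lambda_4 = 1/6^4
= 1/1296
= 7.7160e-04

7.7160e-04


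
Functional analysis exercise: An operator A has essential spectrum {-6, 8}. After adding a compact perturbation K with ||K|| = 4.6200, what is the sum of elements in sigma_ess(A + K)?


By Weyl's theorem, the essential spectrum is invariant under compact perturbations.
sigma_ess(A + K) = sigma_ess(A) = {-6, 8}
Sum = -6 + 8 = 2

2


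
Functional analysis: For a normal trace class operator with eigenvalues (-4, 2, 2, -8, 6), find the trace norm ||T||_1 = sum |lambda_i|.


For a normal operator, singular values equal |eigenvalues|.
Trace norm = sum |lambda_i| = 4 + 2 + 2 + 8 + 6
= 22

22


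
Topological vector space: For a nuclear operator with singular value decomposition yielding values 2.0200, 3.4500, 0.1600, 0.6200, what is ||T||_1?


The nuclear norm is the sum of all singular values.
||T||_1 = 2.0200 + 3.4500 + 0.1600 + 0.6200
= 6.2500

6.2500


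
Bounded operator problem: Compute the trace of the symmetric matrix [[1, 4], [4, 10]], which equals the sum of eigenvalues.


For a self-adjoint (symmetric) matrix, the eigenvalues are real.
The sum of eigenvalues equals the trace of the matrix.
trace = 1 + 10 = 11

11


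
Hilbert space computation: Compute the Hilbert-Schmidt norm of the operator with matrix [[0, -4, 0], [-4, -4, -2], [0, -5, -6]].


The Hilbert-Schmidt norm is sqrt(sum of squares of all entries).
Sum of squares = 0^2 + (-4)^2 + 0^2 + (-4)^2 + (-4)^2 + (-2)^2 + 0^2 + (-5)^2 + (-6)^2
= 0 + 16 + 0 + 16 + 16 + 4 + 0 + 25 + 36 = 113
||T||_HS = sqrt(113) = 10.6301

10.6301


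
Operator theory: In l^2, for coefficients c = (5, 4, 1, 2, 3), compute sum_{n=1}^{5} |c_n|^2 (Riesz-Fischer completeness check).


sum |c_n|^2 = 5^2 + 4^2 + 1^2 + 2^2 + 3^2
= 25 + 16 + 1 + 4 + 9
= 55

55


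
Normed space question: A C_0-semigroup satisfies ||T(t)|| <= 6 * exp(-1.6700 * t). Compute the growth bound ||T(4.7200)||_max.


||T(4.7200)|| <= 6 * exp(-1.6700 * 4.7200)
= 6 * exp(-7.8824)
= 6 * 3.7733e-04
= 0.0023

0.0023


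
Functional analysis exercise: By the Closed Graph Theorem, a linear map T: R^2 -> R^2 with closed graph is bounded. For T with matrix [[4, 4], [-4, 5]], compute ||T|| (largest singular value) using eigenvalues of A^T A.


A^T A = [[32, -4], [-4, 41]]
trace(A^T A) = 73, det(A^T A) = 1296
discriminant = 73^2 - 4*1296 = 145
Largest eigenvalue of A^T A = (trace + sqrt(disc))/2 = 42.5208
||T|| = sqrt(42.5208) = 6.5208

6.5208


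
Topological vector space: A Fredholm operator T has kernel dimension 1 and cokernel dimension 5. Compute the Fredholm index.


The Fredholm index is defined as ind(T) = dim(ker T) - dim(coker T)
= 1 - 5
= -4

-4


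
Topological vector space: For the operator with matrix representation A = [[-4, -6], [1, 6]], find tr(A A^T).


trace(A * A^T) = sum of squares of all entries
= (-4)^2 + (-6)^2 + 1^2 + 6^2
= 16 + 36 + 1 + 36
= 89

89


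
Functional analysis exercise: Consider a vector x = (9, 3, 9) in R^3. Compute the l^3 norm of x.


The l^3 norm = (sum |x_i|^3)^(1/3)
Sum of 3th powers = 729 + 27 + 729 = 1485
||x||_3 = (1485)^(1/3) = 11.4089

11.4089


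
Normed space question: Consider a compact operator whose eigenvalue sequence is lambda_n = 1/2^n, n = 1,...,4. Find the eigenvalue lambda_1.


The eigenvalue formula gives lambda_1 = 1/2^1
= 1/2
= 0.5000

0.5000


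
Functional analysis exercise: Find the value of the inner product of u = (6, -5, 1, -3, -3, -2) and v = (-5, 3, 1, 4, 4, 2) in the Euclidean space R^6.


Computing the standard inner product <u, v> = sum u_i * v_i
= 6*-5 + -5*3 + 1*1 + -3*4 + -3*4 + -2*2
= -30 + -15 + 1 + -12 + -12 + -4
= -72

-72


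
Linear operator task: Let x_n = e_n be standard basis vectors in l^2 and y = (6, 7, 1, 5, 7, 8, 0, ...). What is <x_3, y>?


x_3 = e_3 is the standard basis vector with 1 in position 3.
<x_3, y> = y_3 = 1
As n -> infinity, <x_n, y> -> 0, confirming weak convergence of (x_n) to 0.

1


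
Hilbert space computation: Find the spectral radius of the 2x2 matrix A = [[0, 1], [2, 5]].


For a 2x2 matrix, eigenvalues satisfy lambda^2 - (trace)*lambda + det = 0
trace = 0 + 5 = 5
det = 0*5 - 1*2 = -2
discriminant = 5^2 - 4*(-2) = 33
spectral radius = max |eigenvalue| = 5.3723

5.3723


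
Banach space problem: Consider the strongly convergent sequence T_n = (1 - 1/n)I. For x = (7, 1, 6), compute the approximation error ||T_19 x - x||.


T_19 x - x = (1 - 1/19)x - x = -x/19
||x|| = sqrt(86) = 9.2736
||T_19 x - x|| = ||x||/19 = 9.2736/19 = 0.4881

0.4881


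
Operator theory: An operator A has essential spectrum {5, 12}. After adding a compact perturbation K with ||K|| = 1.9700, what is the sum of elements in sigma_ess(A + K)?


By Weyl's theorem, the essential spectrum is invariant under compact perturbations.
sigma_ess(A + K) = sigma_ess(A) = {5, 12}
Sum = 5 + 12 = 17

17


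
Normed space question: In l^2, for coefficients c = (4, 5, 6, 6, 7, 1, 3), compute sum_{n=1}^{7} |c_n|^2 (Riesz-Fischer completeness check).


sum |c_n|^2 = 4^2 + 5^2 + 6^2 + 6^2 + 7^2 + 1^2 + 3^2
= 16 + 25 + 36 + 36 + 49 + 1 + 9
= 172

172


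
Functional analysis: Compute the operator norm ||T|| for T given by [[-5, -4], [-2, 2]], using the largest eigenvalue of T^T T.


A^T A = [[29, 16], [16, 20]]
trace(A^T A) = 49, det(A^T A) = 324
discriminant = 49^2 - 4*324 = 1105
Largest eigenvalue of A^T A = (trace + sqrt(disc))/2 = 41.1208
||T|| = sqrt(41.1208) = 6.4125

6.4125


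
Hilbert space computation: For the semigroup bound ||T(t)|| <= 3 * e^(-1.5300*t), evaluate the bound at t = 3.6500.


||T(3.6500)|| <= 3 * exp(-1.5300 * 3.6500)
= 3 * exp(-5.5845)
= 3 * 0.0038
= 0.0113

0.0113


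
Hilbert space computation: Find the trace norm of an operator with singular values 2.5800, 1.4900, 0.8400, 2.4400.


The nuclear norm is the sum of all singular values.
||T||_1 = 2.5800 + 1.4900 + 0.8400 + 2.4400
= 7.3500

7.3500


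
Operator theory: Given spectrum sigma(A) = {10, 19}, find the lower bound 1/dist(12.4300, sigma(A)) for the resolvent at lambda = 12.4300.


dist(12.4300, {10, 19}) = min(|12.4300 - 10|, |12.4300 - 19|)
= min(2.4300, 6.5700) = 2.4300
Resolvent bound = 1/2.4300 = 0.4115

0.4115


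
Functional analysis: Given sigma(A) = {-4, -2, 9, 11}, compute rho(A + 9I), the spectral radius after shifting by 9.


Spectrum of A + 9I = {5, 7, 18, 20}
Spectral radius = max |lambda| over the shifted spectrum
= max(5, 7, 18, 20) = 20

20


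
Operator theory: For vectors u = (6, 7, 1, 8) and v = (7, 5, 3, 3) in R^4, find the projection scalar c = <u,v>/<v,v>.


Computing <u,v> = 6*7 + 7*5 + 1*3 + 8*3 = 104
Computing <v,v> = 7^2 + 5^2 + 3^2 + 3^2 = 92
Projection coefficient = 104/92 = 1.1304

1.1304


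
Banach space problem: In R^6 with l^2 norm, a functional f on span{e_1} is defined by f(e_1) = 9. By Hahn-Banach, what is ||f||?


The norm of f is given by ||f|| = sup_{||x||=1} |f(x)|.
On span{e_1}, ||e_1|| = 1, so ||f|| = |f(e_1)| / ||e_1||
= |9| / 1 = 9.0000

9.0000


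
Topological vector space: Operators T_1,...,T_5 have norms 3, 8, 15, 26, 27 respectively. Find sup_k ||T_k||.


By the Uniform Boundedness Principle, the supremum of norms is finite.
sup_k ||T_k|| = max(3, 8, 15, 26, 27) = 27

27


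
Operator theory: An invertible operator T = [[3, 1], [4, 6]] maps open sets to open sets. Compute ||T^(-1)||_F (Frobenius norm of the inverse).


det(T) = 3*6 - 1*4 = 14
T^(-1) = (1/14) * [[6, -1], [-4, 3]] = [[0.4286, -0.0714], [-0.2857, 0.2143]]
||T^(-1)||_F^2 = 0.4286^2 + (-0.0714)^2 + (-0.2857)^2 + 0.2143^2 = 0.3163
||T^(-1)||_F = sqrt(0.3163) = 0.5624

0.5624


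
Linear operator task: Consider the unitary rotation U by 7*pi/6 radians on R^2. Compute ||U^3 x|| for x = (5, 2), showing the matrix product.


U is a rotation by theta = 7*pi/6
U^3 = rotation by 3*theta = 21*pi/6 = 9*pi/6 (mod 2*pi)
cos(9*pi/6) = 0.0000, sin(9*pi/6) = -1.0000
U^3 x = (0.0000 * 5 - -1.0000 * 2, -1.0000 * 5 + 0.0000 * 2)
= (2.0000, -5.0000)
||U^3 x|| = sqrt(2.0000^2 + (-5.0000)^2) = sqrt(29.0000) = 5.3852

5.3852


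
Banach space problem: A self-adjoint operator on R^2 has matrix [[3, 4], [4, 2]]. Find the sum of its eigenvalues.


For a self-adjoint (symmetric) matrix, the eigenvalues are real.
The sum of eigenvalues equals the trace of the matrix.
trace = 3 + 2 = 5

5


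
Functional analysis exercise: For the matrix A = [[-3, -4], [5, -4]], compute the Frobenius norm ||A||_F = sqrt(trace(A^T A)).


||A||_F^2 = sum a_ij^2
= (-3)^2 + (-4)^2 + 5^2 + (-4)^2
= 9 + 16 + 25 + 16 = 66
||A||_F = sqrt(66) = 8.1240

8.1240


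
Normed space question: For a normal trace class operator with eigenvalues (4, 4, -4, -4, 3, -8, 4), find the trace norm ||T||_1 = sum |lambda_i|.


For a normal operator, singular values equal |eigenvalues|.
Trace norm = sum |lambda_i| = 4 + 4 + 4 + 4 + 3 + 8 + 4
= 31

31


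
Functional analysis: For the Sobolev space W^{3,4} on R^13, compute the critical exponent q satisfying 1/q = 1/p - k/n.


Using the Sobolev embedding formula: 1/q = 1/p - k/n
1/q = 1/4 - 3/13 = 1/52
q = 1/(1/52) = 52

52.0000


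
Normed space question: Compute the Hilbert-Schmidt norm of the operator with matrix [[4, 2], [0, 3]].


The Hilbert-Schmidt norm is sqrt(sum of squares of all entries).
Sum of squares = 4^2 + 2^2 + 0^2 + 3^2
= 16 + 4 + 0 + 9 = 29
||T||_HS = sqrt(29) = 5.3852

5.3852


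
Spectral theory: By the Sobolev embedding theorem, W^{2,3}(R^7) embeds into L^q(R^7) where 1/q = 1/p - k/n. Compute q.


Using the Sobolev embedding formula: 1/q = 1/p - k/n
1/q = 1/3 - 2/7 = 1/21
q = 1/(1/21) = 21

21.0000


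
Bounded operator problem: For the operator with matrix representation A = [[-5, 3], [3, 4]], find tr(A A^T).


trace(A * A^T) = sum of squares of all entries
= (-5)^2 + 3^2 + 3^2 + 4^2
= 25 + 9 + 9 + 16
= 59

59


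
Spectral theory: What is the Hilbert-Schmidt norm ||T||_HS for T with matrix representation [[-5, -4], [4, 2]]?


The Hilbert-Schmidt norm is sqrt(sum of squares of all entries).
Sum of squares = (-5)^2 + (-4)^2 + 4^2 + 2^2
= 25 + 16 + 16 + 4 = 61
||T||_HS = sqrt(61) = 7.8102

7.8102


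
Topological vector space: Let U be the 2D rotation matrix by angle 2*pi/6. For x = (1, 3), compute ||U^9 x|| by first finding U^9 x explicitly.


U is a rotation by theta = 2*pi/6
U^9 = rotation by 9*theta = 18*pi/6 = 6*pi/6 (mod 2*pi)
cos(6*pi/6) = -1.0000, sin(6*pi/6) = 0.0000
U^9 x = (-1.0000 * 1 - 0.0000 * 3, 0.0000 * 1 + -1.0000 * 3)
= (-1.0000, -3.0000)
||U^9 x|| = sqrt((-1.0000)^2 + (-3.0000)^2) = sqrt(10.0000) = 3.1623

3.1623


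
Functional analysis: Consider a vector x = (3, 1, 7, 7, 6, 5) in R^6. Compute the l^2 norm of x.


The l^2 norm = (sum |x_i|^2)^(1/2)
Sum of 2th powers = 9 + 1 + 49 + 49 + 36 + 25 = 169
||x||_2 = (169)^(1/2) = 13.0000

13.0000


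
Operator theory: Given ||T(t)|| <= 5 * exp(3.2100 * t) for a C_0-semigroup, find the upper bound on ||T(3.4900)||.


||T(3.4900)|| <= 5 * exp(3.2100 * 3.4900)
= 5 * exp(11.2029)
= 5 * 73342.8279
= 366714.1396

366714.1396


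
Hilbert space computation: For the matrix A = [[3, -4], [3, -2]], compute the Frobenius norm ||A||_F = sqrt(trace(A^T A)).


||A||_F^2 = sum a_ij^2
= 3^2 + (-4)^2 + 3^2 + (-2)^2
= 9 + 16 + 9 + 4 = 38
||A||_F = sqrt(38) = 6.1644

6.1644


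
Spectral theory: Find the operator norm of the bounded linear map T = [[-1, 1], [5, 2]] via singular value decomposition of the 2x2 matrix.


A^T A = [[26, 9], [9, 5]]
trace(A^T A) = 31, det(A^T A) = 49
discriminant = 31^2 - 4*49 = 765
Largest eigenvalue of A^T A = (trace + sqrt(disc))/2 = 29.3293
||T|| = sqrt(29.3293) = 5.4157

5.4157


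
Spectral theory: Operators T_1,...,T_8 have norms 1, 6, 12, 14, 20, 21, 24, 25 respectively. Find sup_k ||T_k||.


By the Uniform Boundedness Principle, the supremum of norms is finite.
sup_k ||T_k|| = max(1, 6, 12, 14, 20, 21, 24, 25) = 25

25


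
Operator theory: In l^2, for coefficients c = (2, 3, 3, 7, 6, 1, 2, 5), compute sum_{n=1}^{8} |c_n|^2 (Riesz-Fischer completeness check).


sum |c_n|^2 = 2^2 + 3^2 + 3^2 + 7^2 + 6^2 + 1^2 + 2^2 + 5^2
= 4 + 9 + 9 + 49 + 36 + 1 + 4 + 25
= 137

137


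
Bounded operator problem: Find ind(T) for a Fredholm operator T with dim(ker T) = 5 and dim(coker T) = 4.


The Fredholm index is defined as ind(T) = dim(ker T) - dim(coker T)
= 5 - 4
= 1

1


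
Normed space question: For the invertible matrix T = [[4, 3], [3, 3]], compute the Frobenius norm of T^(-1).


det(T) = 4*3 - 3*3 = 3
T^(-1) = (1/3) * [[3, -3], [-3, 4]] = [[1.0000, -1.0000], [-1.0000, 1.3333]]
||T^(-1)||_F^2 = 1.0000^2 + (-1.0000)^2 + (-1.0000)^2 + 1.3333^2 = 4.7778
||T^(-1)||_F = sqrt(4.7778) = 2.1858

2.1858


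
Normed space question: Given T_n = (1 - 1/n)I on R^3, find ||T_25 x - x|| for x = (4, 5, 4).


T_25 x - x = (1 - 1/25)x - x = -x/25
||x|| = sqrt(57) = 7.5498
||T_25 x - x|| = ||x||/25 = 7.5498/25 = 0.3020

0.3020


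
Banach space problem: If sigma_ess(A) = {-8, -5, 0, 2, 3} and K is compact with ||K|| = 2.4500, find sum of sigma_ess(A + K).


By Weyl's theorem, the essential spectrum is invariant under compact perturbations.
sigma_ess(A + K) = sigma_ess(A) = {-8, -5, 0, 2, 3}
Sum = -8 + -5 + 0 + 2 + 3 = -8

-8


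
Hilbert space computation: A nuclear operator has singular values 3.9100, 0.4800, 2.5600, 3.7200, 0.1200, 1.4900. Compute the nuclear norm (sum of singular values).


The nuclear norm is the sum of all singular values.
||T||_1 = 3.9100 + 0.4800 + 2.5600 + 3.7200 + 0.1200 + 1.4900
= 12.2800

12.2800


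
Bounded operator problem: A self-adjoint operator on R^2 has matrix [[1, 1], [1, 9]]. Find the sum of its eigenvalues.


For a self-adjoint (symmetric) matrix, the eigenvalues are real.
The sum of eigenvalues equals the trace of the matrix.
trace = 1 + 9 = 10

10


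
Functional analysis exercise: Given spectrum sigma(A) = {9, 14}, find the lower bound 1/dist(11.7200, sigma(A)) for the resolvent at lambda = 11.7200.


dist(11.7200, {9, 14}) = min(|11.7200 - 9|, |11.7200 - 14|)
= min(2.7200, 2.2800) = 2.2800
Resolvent bound = 1/2.2800 = 0.4386

0.4386


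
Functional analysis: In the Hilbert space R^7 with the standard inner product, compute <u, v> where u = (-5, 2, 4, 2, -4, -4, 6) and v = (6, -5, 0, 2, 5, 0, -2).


Computing the standard inner product <u, v> = sum u_i * v_i
= -5*6 + 2*-5 + 4*0 + 2*2 + -4*5 + -4*0 + 6*-2
= -30 + -10 + 0 + 4 + -20 + 0 + -12
= -68

-68


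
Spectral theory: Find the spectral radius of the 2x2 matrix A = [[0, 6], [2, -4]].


For a 2x2 matrix, eigenvalues satisfy lambda^2 - (trace)*lambda + det = 0
trace = 0 + -4 = -4
det = 0*-4 - 6*2 = -12
discriminant = (-4)^2 - 4*(-12) = 64
spectral radius = max |eigenvalue| = 6.0000

6.0000


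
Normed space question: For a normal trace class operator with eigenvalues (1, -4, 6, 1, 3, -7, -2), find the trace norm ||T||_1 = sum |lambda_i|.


For a normal operator, singular values equal |eigenvalues|.
Trace norm = sum |lambda_i| = 1 + 4 + 6 + 1 + 3 + 7 + 2
= 24

24


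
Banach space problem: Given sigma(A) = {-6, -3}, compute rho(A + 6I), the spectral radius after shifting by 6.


Spectrum of A + 6I = {0, 3}
Spectral radius = max |lambda| over the shifted spectrum
= max(0, 3) = 3

3


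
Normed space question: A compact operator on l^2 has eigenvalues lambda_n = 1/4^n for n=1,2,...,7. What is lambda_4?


The eigenvalue formula gives lambda_4 = 1/4^4
= 1/256
= 0.0039

0.0039


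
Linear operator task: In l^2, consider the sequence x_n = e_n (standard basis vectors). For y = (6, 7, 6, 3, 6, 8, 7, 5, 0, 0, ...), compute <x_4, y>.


x_4 = e_4 is the standard basis vector with 1 in position 4.
<x_4, y> = y_4 = 3
As n -> infinity, <x_n, y> -> 0, confirming weak convergence of (x_n) to 0.

3


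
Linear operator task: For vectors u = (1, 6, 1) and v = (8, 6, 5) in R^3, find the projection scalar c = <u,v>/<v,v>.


Computing <u,v> = 1*8 + 6*6 + 1*5 = 49
Computing <v,v> = 8^2 + 6^2 + 5^2 = 125
Projection coefficient = 49/125 = 0.3920

0.3920


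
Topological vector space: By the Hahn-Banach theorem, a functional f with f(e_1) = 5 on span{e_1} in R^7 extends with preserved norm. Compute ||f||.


The norm of f is given by ||f|| = sup_{||x||=1} |f(x)|.
On span{e_1}, ||e_1|| = 1, so ||f|| = |f(e_1)| / ||e_1||
= |5| / 1 = 5.0000

5.0000


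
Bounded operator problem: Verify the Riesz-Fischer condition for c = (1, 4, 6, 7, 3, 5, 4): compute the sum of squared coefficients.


sum |c_n|^2 = 1^2 + 4^2 + 6^2 + 7^2 + 3^2 + 5^2 + 4^2
= 1 + 16 + 36 + 49 + 9 + 25 + 16
= 152

152


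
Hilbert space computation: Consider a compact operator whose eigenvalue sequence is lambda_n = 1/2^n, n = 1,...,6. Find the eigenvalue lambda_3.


The eigenvalue formula gives lambda_3 = 1/2^3
= 1/8
= 0.1250

0.1250


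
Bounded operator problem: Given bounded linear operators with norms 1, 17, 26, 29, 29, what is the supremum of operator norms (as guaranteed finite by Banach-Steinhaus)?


By the Uniform Boundedness Principle, the supremum of norms is finite.
sup_k ||T_k|| = max(1, 17, 26, 29, 29) = 29

29


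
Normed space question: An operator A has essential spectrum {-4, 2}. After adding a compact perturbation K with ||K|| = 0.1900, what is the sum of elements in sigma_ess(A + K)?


By Weyl's theorem, the essential spectrum is invariant under compact perturbations.
sigma_ess(A + K) = sigma_ess(A) = {-4, 2}
Sum = -4 + 2 = -2

-2


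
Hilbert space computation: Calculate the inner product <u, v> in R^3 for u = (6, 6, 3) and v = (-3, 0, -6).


Computing the standard inner product <u, v> = sum u_i * v_i
= 6*-3 + 6*0 + 3*-6
= -18 + 0 + -18
= -36

-36


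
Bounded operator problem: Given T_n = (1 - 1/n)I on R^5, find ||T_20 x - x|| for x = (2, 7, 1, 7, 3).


T_20 x - x = (1 - 1/20)x - x = -x/20
||x|| = sqrt(112) = 10.5830
||T_20 x - x|| = ||x||/20 = 10.5830/20 = 0.5292

0.5292


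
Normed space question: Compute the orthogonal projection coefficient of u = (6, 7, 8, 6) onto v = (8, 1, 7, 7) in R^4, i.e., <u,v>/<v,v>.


Computing <u,v> = 6*8 + 7*1 + 8*7 + 6*7 = 153
Computing <v,v> = 8^2 + 1^2 + 7^2 + 7^2 = 163
Projection coefficient = 153/163 = 0.9387

0.9387


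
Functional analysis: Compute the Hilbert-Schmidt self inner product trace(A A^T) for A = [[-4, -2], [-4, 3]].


trace(A * A^T) = sum of squares of all entries
= (-4)^2 + (-2)^2 + (-4)^2 + 3^2
= 16 + 4 + 16 + 9
= 45

45


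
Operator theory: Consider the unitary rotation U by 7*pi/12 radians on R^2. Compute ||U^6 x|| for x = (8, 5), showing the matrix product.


U is a rotation by theta = 7*pi/12
U^6 = rotation by 6*theta = 42*pi/12 = 18*pi/12 (mod 2*pi)
cos(18*pi/12) = 0.0000, sin(18*pi/12) = -1.0000
U^6 x = (0.0000 * 8 - -1.0000 * 5, -1.0000 * 8 + 0.0000 * 5)
= (5.0000, -8.0000)
||U^6 x|| = sqrt(5.0000^2 + (-8.0000)^2) = sqrt(89.0000) = 9.4340

9.4340


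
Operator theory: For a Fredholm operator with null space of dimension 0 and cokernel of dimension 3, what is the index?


The Fredholm index is defined as ind(T) = dim(ker T) - dim(coker T)
= 0 - 3
= -3

-3


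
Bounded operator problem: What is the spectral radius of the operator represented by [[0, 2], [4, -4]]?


For a 2x2 matrix, eigenvalues satisfy lambda^2 - (trace)*lambda + det = 0
trace = 0 + -4 = -4
det = 0*-4 - 2*4 = -8
discriminant = (-4)^2 - 4*(-8) = 48
spectral radius = max |eigenvalue| = 5.4641

5.4641


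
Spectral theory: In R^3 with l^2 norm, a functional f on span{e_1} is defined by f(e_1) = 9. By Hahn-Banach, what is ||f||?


The norm of f is given by ||f|| = sup_{||x||=1} |f(x)|.
On span{e_1}, ||e_1|| = 1, so ||f|| = |f(e_1)| / ||e_1||
= |9| / 1 = 9.0000

9.0000


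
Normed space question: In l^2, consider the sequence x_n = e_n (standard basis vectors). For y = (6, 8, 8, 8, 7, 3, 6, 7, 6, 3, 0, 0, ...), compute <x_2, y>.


x_2 = e_2 is the standard basis vector with 1 in position 2.
<x_2, y> = y_2 = 8
As n -> infinity, <x_n, y> -> 0, confirming weak convergence of (x_n) to 0.

8


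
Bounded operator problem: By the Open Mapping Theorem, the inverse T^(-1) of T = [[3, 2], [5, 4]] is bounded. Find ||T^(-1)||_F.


det(T) = 3*4 - 2*5 = 2
T^(-1) = (1/2) * [[4, -2], [-5, 3]] = [[2.0000, -1.0000], [-2.5000, 1.5000]]
||T^(-1)||_F^2 = 2.0000^2 + (-1.0000)^2 + (-2.5000)^2 + 1.5000^2 = 13.5000
||T^(-1)||_F = sqrt(13.5000) = 3.6742

3.6742


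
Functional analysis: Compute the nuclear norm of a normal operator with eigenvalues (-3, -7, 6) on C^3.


For a normal operator, singular values equal |eigenvalues|.
Trace norm = sum |lambda_i| = 3 + 7 + 6
= 16

16
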